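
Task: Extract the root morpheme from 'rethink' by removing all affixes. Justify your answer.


Remove prefix 're' from 'rethink' to get root 'think'.

think


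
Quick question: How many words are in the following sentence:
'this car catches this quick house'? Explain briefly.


Split into words: this | car | catches | this | quick | house = 6 words.

6


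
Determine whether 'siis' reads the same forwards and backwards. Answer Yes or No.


Forward: 'siis'
Reversed: 'siis'
They are identical.

Yes


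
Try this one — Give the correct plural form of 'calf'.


Apply rule: Change -f to -ves. 'calf' becomes 'calves'.

calves


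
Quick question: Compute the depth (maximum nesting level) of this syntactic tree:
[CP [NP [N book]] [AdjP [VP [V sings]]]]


Count bracket nesting levels:
'[' at pos 0: depth = 1
'[' at pos 4: depth = 2
'[' at pos 8: depth = 3
'[' at pos 18: depth = 2
'[' at pos 24: depth = 3
'[' at pos 28: depth = 4
Maximum depth reached: 4

4


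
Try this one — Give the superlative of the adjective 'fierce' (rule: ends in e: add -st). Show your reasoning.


Apply superlative formation (ends in e: add -st): 'fierce' -> 'fiercest'.

fiercest


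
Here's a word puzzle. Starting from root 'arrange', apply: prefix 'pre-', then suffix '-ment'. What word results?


Step 1: Add prefix 'pre-' to 'arrange' = 'prearrange'
Step 2: Add suffix '-ment' to 'prearrange' = 'prearrangement'

prearrangement


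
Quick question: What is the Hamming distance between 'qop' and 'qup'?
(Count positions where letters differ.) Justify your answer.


Alignment:
Position 1: 'q' vs 'q' = match
Position 2: 'o' vs 'u' = DIFFER
Position 3: 'p' vs 'p' = match
Total differences: 1

1


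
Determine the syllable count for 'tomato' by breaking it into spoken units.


Break 'tomato' into syllables: to-ma-to -> to | ma | to = 3 syllables

3 syllables


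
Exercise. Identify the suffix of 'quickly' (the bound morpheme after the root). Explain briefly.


The word 'quickly' = 'quick' (root) + '-ly' (suffix). The suffix is '-ly'.

ly


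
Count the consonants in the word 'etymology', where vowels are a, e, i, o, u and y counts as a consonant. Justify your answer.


Consonants in 'etymology': t, y, m, l, g, y = 6 consonants.

6


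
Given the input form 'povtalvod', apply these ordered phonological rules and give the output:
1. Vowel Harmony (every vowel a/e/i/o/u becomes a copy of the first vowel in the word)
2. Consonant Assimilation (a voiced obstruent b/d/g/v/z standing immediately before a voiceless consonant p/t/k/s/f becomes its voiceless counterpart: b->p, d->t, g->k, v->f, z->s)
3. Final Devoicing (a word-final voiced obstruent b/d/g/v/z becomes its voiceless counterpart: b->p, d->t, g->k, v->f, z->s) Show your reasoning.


Starting form: 'povtalvod'
Rule 1: Vowel Harmony: all vowels become 'o' (matching first vowel). 'povtalvod' -> 'povtolvod'
Rule 2: Consonant Assimilation: voiced obstruent before voiceless consonant becomes voiceless ('vt' -> 'ft'). 'povtolvod' -> 'poftolvod'
Rule 3: Final Devoicing: word-final voiced obstruent 'd' becomes voiceless 't'. 'poftolvod' -> 'poftolvot'
Final form: 'poftolvot'

poftolvot


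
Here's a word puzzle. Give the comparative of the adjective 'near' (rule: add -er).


Apply comparative formation (add -er): 'near' -> 'nearer'.

nearer


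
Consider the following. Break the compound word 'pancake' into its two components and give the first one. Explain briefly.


Split 'pancake' into 'pan' + 'cake'. The first part is 'pan'.

pan


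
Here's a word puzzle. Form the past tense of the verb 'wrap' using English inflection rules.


Apply rule: Double final consonant and add -ed. 'wrap' becomes 'wrapped'.

wrapped


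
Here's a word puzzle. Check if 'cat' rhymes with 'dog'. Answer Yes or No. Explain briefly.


Rime (stressed vowel + following sounds) of 'cat': -at = /æt/
Rime of 'dog': -og = /ɒg/
/æt/ and /ɒg/ are different ending sounds, so the words do not rhyme.

No


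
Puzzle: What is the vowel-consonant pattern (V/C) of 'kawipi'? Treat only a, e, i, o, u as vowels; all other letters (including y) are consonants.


Letter mapping: k = C, a = V, w = C, i = V, p = C, i = V.

CVCVCV


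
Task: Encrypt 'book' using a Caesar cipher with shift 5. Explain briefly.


Shift each letter by 5: b -> g, o -> t, o -> t, k -> p. Result: 'gttp'.

gttp


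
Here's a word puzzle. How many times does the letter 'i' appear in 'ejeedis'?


Letter 'i' in 'ejeedis': found at position(s) 6 = 1 occurrence(s).

1


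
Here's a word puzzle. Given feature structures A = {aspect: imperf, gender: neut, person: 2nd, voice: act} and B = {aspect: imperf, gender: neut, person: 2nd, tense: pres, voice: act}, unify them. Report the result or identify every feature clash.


Compare features:
aspect: A=imperf vs B=imperf -> unified: imperf
gender: A=neut vs B=neut -> unified: neut
person: A=2nd vs B=2nd -> unified: 2nd
tense: A=_ vs B=pres -> unified: pres
voice: A=act vs B=act -> unified: act
No clashes found.

Unified: {aspect: imperf, gender: neut, person: 2nd, tense: pres, voice: act}


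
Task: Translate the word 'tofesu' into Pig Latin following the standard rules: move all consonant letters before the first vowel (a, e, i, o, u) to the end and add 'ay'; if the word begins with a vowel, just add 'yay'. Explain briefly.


'tofesu': move consonant cluster 't' to end and add 'ay': 'ofesutay'.

ofesutay


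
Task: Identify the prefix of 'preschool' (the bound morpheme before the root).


The word 'preschool' = 'pre' (prefix) + 'school' (root). The prefix is 'pre'.

pre


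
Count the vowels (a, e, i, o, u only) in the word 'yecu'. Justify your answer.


Vowels in 'yecu': e, u = 2 vowels.

2


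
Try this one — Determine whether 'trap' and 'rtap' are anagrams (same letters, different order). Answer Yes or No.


Sorted letters of 'trap': 'aprt'
Sorted letters of 'rtap': 'aprt'
They match.

Yes


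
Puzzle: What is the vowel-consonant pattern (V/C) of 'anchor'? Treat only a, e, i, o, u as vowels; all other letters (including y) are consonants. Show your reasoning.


Letter mapping: a = V, n = C, c = C, h = C, o = V, r = C.

VCCCVC


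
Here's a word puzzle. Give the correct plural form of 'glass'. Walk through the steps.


Apply rule: Add -es (sibilant/fricative ending). 'glass' becomes 'glasses'.

glasses


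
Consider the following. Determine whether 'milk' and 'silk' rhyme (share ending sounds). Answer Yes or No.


Rime (stressed vowel + following sounds) of 'milk': -ilk = /ɪlk/
Rime of 'silk': -ilk = /ɪlk/
/ɪlk/ and /ɪlk/ are the same ending sound, so the words rhyme.

Yes


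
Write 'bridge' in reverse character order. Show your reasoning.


Reverse 'bridge' character by character: 'egdirb'.

egdirb


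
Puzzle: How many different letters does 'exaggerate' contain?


Unique letters in 'exaggerate': {a, e, g, r, t, x} = 6 distinct letters.

6


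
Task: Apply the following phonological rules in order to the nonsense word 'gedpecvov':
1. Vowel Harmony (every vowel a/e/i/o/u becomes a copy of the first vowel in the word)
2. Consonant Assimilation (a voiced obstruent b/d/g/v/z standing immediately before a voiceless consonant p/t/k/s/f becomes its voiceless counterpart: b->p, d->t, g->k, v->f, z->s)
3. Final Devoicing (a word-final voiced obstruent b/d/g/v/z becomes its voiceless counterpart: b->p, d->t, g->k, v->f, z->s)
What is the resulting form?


Starting form: 'gedpecvov'
Rule 1: Vowel Harmony: all vowels become 'e' (matching first vowel). 'gedpecvov' -> 'gedpecvev'
Rule 2: Consonant Assimilation: voiced obstruent before voiceless consonant becomes voiceless ('dp' -> 'tp'). 'gedpecvev' -> 'getpecvev'
Rule 3: Final Devoicing: word-final voiced obstruent 'v' becomes voiceless 'f'. 'getpecvev' -> 'getpecvef'
Final form: 'getpecvef'

getpecvef


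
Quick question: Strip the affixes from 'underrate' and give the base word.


Remove prefix 'under' from 'underrate' to get root 'rate'.

rate


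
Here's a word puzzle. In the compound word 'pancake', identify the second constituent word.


Split 'pancake' into 'pan' + 'cake'. The second part is 'cake'.

cake


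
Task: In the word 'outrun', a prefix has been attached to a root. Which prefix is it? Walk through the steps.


The word 'outrun' = 'out' (prefix) + 'run' (root). The prefix is 'out'.

out


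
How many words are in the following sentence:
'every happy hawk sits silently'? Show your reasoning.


Split into words: every | happy | hawk | sits | silently = 5 words.

5


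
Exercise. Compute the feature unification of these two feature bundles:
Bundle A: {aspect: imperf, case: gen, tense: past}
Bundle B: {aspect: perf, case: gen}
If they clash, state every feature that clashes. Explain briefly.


Compare features:
aspect: A=imperf vs B=perf -> CLASH
case: A=gen vs B=gen -> unified: gen
tense: A=past vs B=_ -> unified: past
Clash detected on feature 'aspect' (imperf vs perf); unification fails.

CLASH on 'aspect' (imperf vs perf)


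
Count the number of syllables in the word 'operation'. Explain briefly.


Break 'operation' into syllables: op-er-a-tion -> op | er | a | tion = 4 syllables

4 syllables


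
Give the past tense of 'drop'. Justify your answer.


Apply rule: Double final consonant and add -ed. 'drop' becomes 'dropped'.

dropped


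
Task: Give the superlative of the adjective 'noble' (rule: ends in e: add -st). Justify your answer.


Apply superlative formation (ends in e: add -st): 'noble' -> 'noblest'.

noblest


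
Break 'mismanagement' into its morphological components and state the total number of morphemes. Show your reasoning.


Step 1: Identify prefix: 'mis' (meaning: wrongly)
Step 2: Identify root: 'manage'
Step 3: Identify suffix(es): 'ment'
Decomposition: mis- (prefix: wrongly) + manage (root) + -ment (suffix: action/result)
Total morphemes: 3

3 morphemes (mis- (prefix: wrongly) + manage (root) + -ment (suffix: action/result))


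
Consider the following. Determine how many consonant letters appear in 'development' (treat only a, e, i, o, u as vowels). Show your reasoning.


Consonants in 'development': d, v, l, p, m, n, t = 7 consonants.

7


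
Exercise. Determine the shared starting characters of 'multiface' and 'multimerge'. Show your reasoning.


Compare from the start: 5 characters match: 'multi'. Mismatch at position 6: 'f' vs 'm'.

multi


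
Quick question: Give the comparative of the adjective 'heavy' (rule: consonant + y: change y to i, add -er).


Apply comparative formation (consonant + y: change y to i, add -er): 'heavy' -> 'heavier'.

heavier


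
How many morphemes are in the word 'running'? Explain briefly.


Decomposition: run (root) + -ing (suffix) = 2 morpheme(s)

2 morphemes


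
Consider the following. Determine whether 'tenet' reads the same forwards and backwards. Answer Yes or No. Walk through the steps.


Forward: 'tenet'
Reversed: 'tenet'
They are identical.

Yes


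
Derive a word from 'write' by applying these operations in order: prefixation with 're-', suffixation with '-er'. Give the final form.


Step 1: Add prefix 're-' to 'write' = 'rewrite'
Step 2: Add suffix '-er' to 'rewrite' = 'rewriter'

rewriter


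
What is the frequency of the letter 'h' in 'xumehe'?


Letter 'h' in 'xumehe': found at position(s) 5 = 1 occurrence(s).

1


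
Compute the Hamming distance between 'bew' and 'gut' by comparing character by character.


Alignment:
Position 1: 'b' vs 'g' = DIFFER
Position 2: 'e' vs 'u' = DIFFER
Position 3: 'w' vs 't' = DIFFER
Total differences: 3

3


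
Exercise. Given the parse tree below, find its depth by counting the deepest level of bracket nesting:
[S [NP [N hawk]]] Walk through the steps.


Count bracket nesting levels:
'[' at pos 0: depth = 1
'[' at pos 3: depth = 2
'[' at pos 7: depth = 3
Maximum depth reached: 3

3


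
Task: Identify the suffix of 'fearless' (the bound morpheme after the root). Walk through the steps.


The word 'fearless' = 'fear' (root) + '-less' (suffix). The suffix is '-less'.

less


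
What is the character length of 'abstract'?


Spell out 'abstract' and number each letter: a(1), b(2), s(3), t(4), r(5), a(6), c(7), t(8). Total: 8 letters.

8


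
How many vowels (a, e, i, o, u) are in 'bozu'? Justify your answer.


Vowels in 'bozu': o, u = 2 vowels.

2


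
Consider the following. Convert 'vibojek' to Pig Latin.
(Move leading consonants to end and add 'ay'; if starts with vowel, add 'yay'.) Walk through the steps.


'vibojek': move consonant cluster 'v' to end and add 'ay': 'ibojekvay'.

ibojekvay


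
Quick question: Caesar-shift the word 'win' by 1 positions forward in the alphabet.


Shift each letter by 1: w -> x, i -> j, n -> o. Result: 'xjo'.

xjo


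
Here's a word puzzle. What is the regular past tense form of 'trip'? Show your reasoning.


Apply rule: Double final consonant and add -ed. 'trip' becomes 'tripped'.

tripped


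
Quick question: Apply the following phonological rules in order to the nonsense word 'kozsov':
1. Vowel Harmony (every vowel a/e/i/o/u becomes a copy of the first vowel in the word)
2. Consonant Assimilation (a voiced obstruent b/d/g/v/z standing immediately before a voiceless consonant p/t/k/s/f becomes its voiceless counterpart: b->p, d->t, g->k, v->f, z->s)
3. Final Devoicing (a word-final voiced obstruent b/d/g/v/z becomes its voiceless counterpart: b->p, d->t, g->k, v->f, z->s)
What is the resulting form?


Starting form: 'kozsov'
Rule 1: Vowel Harmony: all vowels already match. No change.
Rule 2: Consonant Assimilation: voiced obstruent before voiceless consonant becomes voiceless ('zs' -> 'ss'). 'kozsov' -> 'kossov'
Rule 3: Final Devoicing: word-final voiced obstruent 'v' becomes voiceless 'f'. 'kossov' -> 'kossof'
Final form: 'kossof'

kossof


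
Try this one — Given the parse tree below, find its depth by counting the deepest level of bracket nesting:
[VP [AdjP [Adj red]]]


Count bracket nesting levels:
'[' at pos 0: depth = 1
'[' at pos 4: depth = 2
'[' at pos 10: depth = 3
Maximum depth reached: 3

3


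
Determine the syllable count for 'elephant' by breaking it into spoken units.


Break 'elephant' into syllables: el-e-phant -> el | e | phant = 3 syllables

3 syllables


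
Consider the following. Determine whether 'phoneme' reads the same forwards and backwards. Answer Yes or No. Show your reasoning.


Forward: 'phoneme'
Reversed: 'emenohp'
They differ.

No


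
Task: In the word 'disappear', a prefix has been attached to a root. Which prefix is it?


The word 'disappear' = 'dis' (prefix) + 'appear' (root). The prefix is 'dis'.

dis


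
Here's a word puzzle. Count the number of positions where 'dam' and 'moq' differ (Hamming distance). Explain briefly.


Alignment:
Position 1: 'd' vs 'm' = DIFFER
Position 2: 'a' vs 'o' = DIFFER
Position 3: 'm' vs 'q' = DIFFER
Total differences: 3

3


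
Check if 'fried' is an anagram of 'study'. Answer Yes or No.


Sorted letters of 'fried': 'defir'
Sorted letters of 'study': 'dstuy'
They do not match.

No


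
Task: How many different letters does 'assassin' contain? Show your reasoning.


Unique letters in 'assassin': {a, i, n, s} = 4 distinct letters.

4


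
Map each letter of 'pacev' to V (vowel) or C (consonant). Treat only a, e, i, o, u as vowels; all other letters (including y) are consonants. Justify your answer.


Letter mapping: p = C, a = V, c = C, e = V, v = C.

CVCVC


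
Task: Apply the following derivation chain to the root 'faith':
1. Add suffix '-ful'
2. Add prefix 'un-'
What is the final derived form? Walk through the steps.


Step 1: Add suffix '-ful' to 'faith' = 'faithful'
Step 2: Add prefix 'un-' to 'faithful' = 'unfaithful'

unfaithful


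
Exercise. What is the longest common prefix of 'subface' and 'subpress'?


Compare from the start: 3 characters match: 'sub'. Mismatch at position 4: 'f' vs 'p'.

sub


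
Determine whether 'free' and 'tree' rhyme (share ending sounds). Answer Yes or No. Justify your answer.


Rime (stressed vowel + following sounds) of 'free': -ee = /iː/
Rime of 'tree': -ee = /iː/
/iː/ and /iː/ are the same ending sound, so the words rhyme.

Yes


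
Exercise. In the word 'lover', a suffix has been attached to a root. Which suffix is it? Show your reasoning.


The word 'lover' = 'love' (root) + '-er' (suffix). The suffix is '-er'.

er


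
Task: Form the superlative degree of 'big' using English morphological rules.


Apply superlative formation (double final consonant, add -est): 'big' -> 'biggest'.

biggest


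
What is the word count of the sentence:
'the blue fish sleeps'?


Split into words: the | blue | fish | sleeps = 4 words.

4


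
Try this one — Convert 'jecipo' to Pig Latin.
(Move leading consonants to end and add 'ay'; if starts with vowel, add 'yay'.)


'jecipo': move consonant cluster 'j' to end and add 'ay': 'ecipojay'.

ecipojay


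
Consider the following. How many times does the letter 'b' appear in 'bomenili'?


Letter 'b' in 'bomenili': found at position(s) 1 = 1 occurrence(s).

1


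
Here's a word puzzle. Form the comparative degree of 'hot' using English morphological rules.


Apply comparative formation (double final consonant, add -er): 'hot' -> 'hotter'.

hotter


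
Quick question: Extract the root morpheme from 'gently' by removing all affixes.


Remove suffix '-ly' from 'gently' to get root 'gentle'.

gentle


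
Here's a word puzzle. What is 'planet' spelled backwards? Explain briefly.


Reverse 'planet' character by character: 'tenalp'.

tenalp


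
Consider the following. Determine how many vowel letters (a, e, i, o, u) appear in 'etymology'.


Vowels in 'etymology': e, o, o = 3 vowels.

3


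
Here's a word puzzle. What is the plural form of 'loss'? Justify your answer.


Apply rule: Add -es (sibilant/fricative ending). 'loss' becomes 'losses'.

losses


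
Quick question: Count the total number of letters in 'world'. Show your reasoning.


Spell out 'world' and number each letter: w(1), o(2), r(3), l(4), d(5). Total: 5 letters.

5


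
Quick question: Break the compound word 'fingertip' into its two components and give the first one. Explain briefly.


Split 'fingertip' into 'finger' + 'tip'. The first part is 'finger'.

finger


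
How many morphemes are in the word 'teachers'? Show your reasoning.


Decomposition: teach (root) + -er (suffix) + -s (plural) = 3 morpheme(s)

3 morphemes


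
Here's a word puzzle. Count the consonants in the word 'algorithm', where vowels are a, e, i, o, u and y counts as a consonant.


Consonants in 'algorithm': l, g, r, t, h, m = 6 consonants.

6


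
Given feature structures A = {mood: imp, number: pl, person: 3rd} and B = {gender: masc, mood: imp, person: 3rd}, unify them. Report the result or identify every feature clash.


Compare features:
gender: A=_ vs B=masc -> unified: masc
mood: A=imp vs B=imp -> unified: imp
number: A=pl vs B=_ -> unified: pl
person: A=3rd vs B=3rd -> unified: 3rd
No clashes found.

Unified: {gender: masc, mood: imp, number: pl, person: 3rd}


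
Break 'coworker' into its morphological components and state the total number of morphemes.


Step 1: Identify prefix: 'co' (meaning: together)
Step 2: Identify root: 'work'
Step 3: Identify suffix(es): 'er'
Decomposition: co- (prefix: together) + work (root) + -er (suffix: one who)
Total morphemes: 3

3 morphemes (co- (prefix: together) + work (root) + -er (suffix: one who))


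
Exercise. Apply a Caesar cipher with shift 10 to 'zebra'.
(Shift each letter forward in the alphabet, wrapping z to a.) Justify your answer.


Shift each letter by 10: z -> j, e -> o, b -> l, r -> b, a -> k. Result: 'jolbk'.

jolbk


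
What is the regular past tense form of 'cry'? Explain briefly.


Apply rule: Change -y to -ied. 'cry' becomes 'cried'.

cried


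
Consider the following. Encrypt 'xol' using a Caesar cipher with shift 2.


Shift each letter by 2: x -> z, o -> q, l -> n. Result: 'zqn'.

zqn


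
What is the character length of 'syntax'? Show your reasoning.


Spell out 'syntax' and number each letter: s(1), y(2), n(3), t(4), a(5), x(6). Total: 6 letters.

6


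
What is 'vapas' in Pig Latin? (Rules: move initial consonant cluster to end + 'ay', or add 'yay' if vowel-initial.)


'vapas': move consonant cluster 'v' to end and add 'ay': 'apasvay'.

apasvay


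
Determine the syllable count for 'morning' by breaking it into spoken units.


Break 'morning' into syllables: morn-ing -> morn | ing = 2 syllables

2 syllables


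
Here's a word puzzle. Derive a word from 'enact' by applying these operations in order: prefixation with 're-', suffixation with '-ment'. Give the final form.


Step 1: Add prefix 're-' to 'enact' = 'reenact'
Step 2: Add suffix '-ment' to 'reenact' = 'reenactment'

reenactment


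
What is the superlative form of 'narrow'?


Apply superlative formation (add -est): 'narrow' -> 'narrowest'.

narrowest


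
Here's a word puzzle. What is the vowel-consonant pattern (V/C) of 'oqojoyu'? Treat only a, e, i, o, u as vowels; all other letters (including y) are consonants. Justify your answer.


Letter mapping: o = V, q = C, o = V, j = C, o = V, y = C, u = V.

VCVCVCV


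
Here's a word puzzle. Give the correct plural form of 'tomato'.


Apply rule: Add -es (consonant + o). 'tomato' becomes 'tomatoes'.

tomatoes


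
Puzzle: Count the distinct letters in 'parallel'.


Unique letters in 'parallel': {a, e, l, p, r} = 5 distinct letters.

5


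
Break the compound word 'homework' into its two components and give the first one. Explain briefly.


Split 'homework' into 'home' + 'work'. The first part is 'home'.

home


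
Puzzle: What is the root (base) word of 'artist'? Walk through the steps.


Remove suffix '-ist' from 'artist' to get root 'art'.

art


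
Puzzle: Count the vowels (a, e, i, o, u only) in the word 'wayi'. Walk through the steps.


Vowels in 'wayi': a, i = 2 vowels.

2


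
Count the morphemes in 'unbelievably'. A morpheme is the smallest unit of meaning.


Decomposition: un- (prefix) + believe (root) + -able (suffix) + -ly (suffix) = 4 morpheme(s)

4 morphemes


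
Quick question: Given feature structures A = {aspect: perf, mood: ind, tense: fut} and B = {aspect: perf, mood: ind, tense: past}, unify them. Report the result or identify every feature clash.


Compare features:
aspect: A=perf vs B=perf -> unified: perf
mood: A=ind vs B=ind -> unified: ind
tense: A=fut vs B=past -> CLASH
Clash detected on feature 'tense' (fut vs past); unification fails.

CLASH on 'tense' (fut vs past)


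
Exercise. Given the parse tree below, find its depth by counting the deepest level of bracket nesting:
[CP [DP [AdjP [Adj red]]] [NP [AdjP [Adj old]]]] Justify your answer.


Count bracket nesting levels:
'[' at pos 0: depth = 1
'[' at pos 4: depth = 2
'[' at pos 8: depth = 3
'[' at pos 14: depth = 4
'[' at pos 26: depth = 2
'[' at pos 30: depth = 3
'[' at pos 36: depth = 4
Maximum depth reached: 4

4


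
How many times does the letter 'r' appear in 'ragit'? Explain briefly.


Letter 'r' in 'ragit': found at position(s) 1 = 1 occurrence(s).

1


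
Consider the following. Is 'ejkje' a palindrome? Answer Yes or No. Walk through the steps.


Forward: 'ejkje'
Reversed: 'ejkje'
They are identical.

Yes


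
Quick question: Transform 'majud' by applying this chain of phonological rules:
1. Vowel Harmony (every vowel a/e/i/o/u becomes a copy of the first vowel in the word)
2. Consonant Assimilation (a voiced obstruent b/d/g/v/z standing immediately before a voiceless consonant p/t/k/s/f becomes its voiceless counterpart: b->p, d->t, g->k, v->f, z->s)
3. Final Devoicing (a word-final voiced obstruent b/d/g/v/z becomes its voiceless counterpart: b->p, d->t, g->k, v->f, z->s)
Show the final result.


Starting form: 'majud'
Rule 1: Vowel Harmony: all vowels become 'a' (matching first vowel). 'majud' -> 'majad'
Rule 2: Consonant Assimilation: no voiced obstruent (b/d/g/v/z) stands immediately before a voiceless consonant (p/t/k/s/f). No change.
Rule 3: Final Devoicing: word-final voiced obstruent 'd' becomes voiceless 't'. 'majad' -> 'majat'
Final form: 'majat'

majat


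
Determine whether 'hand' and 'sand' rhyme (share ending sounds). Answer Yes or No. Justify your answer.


Rime (stressed vowel + following sounds) of 'hand': -and = /ænd/
Rime of 'sand': -and = /ænd/
/ænd/ and /ænd/ are the same ending sound, so the words rhyme.

Yes


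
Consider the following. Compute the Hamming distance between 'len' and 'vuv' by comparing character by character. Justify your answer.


Alignment:
Position 1: 'l' vs 'v' = DIFFER
Position 2: 'e' vs 'u' = DIFFER
Position 3: 'n' vs 'v' = DIFFER
Total differences: 3

3


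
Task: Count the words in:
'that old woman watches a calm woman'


Split into words: that | old | woman | watches | a | calm | woman = 7 words.

7


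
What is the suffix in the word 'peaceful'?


The word 'peaceful' = 'peace' (root) + '-ful' (suffix). The suffix is '-ful'.

ful


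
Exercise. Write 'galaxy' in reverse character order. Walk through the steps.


Reverse 'galaxy' character by character: 'yxalag'.

yxalag


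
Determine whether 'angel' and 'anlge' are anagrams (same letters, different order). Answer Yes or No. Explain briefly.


Sorted letters of 'angel': 'aegln'
Sorted letters of 'anlge': 'aegln'
They match.

Yes


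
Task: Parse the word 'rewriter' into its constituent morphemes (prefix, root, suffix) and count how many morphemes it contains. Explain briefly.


Step 1: Identify prefix: 're' (meaning: again)
Step 2: Identify root: 'write'
Step 3: Identify suffix(es): 'er'
Decomposition: re- (prefix: again) + write (root) + -er (suffix: one who)
Total morphemes: 3

3 morphemes (re- (prefix: again) + write (root) + -er (suffix: one who))


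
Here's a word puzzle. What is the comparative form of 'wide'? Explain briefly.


Apply comparative formation (ends in e: add -r): 'wide' -> 'wider'.

wider


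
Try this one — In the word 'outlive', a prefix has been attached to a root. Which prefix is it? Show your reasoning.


The word 'outlive' = 'out' (prefix) + 'live' (root). The prefix is 'out'.

out


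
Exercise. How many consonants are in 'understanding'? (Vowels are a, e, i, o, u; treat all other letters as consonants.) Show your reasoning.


Consonants in 'understanding': n, d, r, s, t, n, d, n, g = 9 consonants.

9


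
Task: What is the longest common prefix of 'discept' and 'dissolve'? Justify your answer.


Compare from the start: 3 characters match: 'dis'. Mismatch at position 4: 'c' vs 's'.

dis


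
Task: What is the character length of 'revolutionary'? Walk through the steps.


Spell out 'revolutionary' and number each letter: r(1), e(2), v(3), o(4), l(5), u(6), t(7), i(8), o(9), n(10), a(11), r(12), y(13). Total: 13 letters.

13


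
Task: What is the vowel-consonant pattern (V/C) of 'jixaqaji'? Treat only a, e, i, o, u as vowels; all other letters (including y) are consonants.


Letter mapping: j = C, i = V, x = C, a = V, q = C, a = V, j = C, i = V.

CVCVCVCV


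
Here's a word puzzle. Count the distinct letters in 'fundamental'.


Unique letters in 'fundamental': {a, d, e, f, l, m, n, t, u} = 9 distinct letters.

9


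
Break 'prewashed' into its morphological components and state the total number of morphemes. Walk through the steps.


Step 1: Identify prefix: 'pre' (meaning: before)
Step 2: Identify root: 'wash'
Step 3: Identify suffix(es): 'ed'
Decomposition: pre- (prefix: before) + wash (root) + -ed (suffix: past)
Total morphemes: 3

3 morphemes (pre- (prefix: before) + wash (root) + -ed (suffix: past))


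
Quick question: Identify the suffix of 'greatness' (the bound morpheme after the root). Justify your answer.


The word 'greatness' = 'great' (root) + '-ness' (suffix). The suffix is '-ness'.

ness


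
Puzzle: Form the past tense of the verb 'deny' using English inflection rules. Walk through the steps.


Apply rule: Change -y to -ied. 'deny' becomes 'denied'.

denied


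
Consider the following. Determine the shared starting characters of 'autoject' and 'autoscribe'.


Compare from the start: 4 characters match: 'auto'. Mismatch at position 5: 'j' vs 's'.

auto


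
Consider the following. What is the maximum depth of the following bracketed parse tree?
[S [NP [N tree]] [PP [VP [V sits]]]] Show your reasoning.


Count bracket nesting levels:
'[' at pos 0: depth = 1
'[' at pos 3: depth = 2
'[' at pos 7: depth = 3
'[' at pos 17: depth = 2
'[' at pos 21: depth = 3
'[' at pos 25: depth = 4
Maximum depth reached: 4

4


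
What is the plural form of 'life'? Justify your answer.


Apply rule: Change -fe to -ves. 'life' becomes 'lives'.

lives


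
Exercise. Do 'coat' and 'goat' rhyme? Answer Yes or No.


Rime (stressed vowel + following sounds) of 'coat': -oat = /oʊt/
Rime of 'goat': -oat = /oʊt/
/oʊt/ and /oʊt/ are the same ending sound, so the words rhyme.

Yes


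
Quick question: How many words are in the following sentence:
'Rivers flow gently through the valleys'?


Split into words: Rivers | flow | gently | through | the | valleys = 6 words.

6


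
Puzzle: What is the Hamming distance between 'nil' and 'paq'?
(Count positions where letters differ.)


Alignment:
Position 1: 'n' vs 'p' = DIFFER
Position 2: 'i' vs 'a' = DIFFER
Position 3: 'l' vs 'q' = DIFFER
Total differences: 3

3


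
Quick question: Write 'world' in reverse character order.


Reverse 'world' character by character: 'dlrow'.

dlrow


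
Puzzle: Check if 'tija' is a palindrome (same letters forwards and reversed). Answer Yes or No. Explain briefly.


Forward: 'tija'
Reversed: 'ajit'
They differ.

No


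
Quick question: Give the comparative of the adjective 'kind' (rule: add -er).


Apply comparative formation (add -er): 'kind' -> 'kinder'.

kinder


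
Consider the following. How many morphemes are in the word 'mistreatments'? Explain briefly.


Decomposition: mis- (prefix) + treat (root) + -ment (suffix) + -s (plural) = 4 morpheme(s)

4 morphemes


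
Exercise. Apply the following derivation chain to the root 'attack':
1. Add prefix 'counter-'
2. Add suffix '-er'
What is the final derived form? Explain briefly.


Step 1: Add prefix 'counter-' to 'attack' = 'counterattack'
Step 2: Add suffix '-er' to 'counterattack' = 'counterattacker'

counterattacker


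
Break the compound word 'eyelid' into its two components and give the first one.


Split 'eyelid' into 'eye' + 'lid'. The first part is 'eye'.

eye


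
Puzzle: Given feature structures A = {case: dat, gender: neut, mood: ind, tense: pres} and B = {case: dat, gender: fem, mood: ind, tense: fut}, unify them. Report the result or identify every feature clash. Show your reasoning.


Compare features:
case: A=dat vs B=dat -> unified: dat
gender: A=neut vs B=fem -> CLASH
mood: A=ind vs B=ind -> unified: ind
tense: A=pres vs B=fut -> CLASH
Clashes detected on features 'gender' (neut vs fem) and 'tense' (pres vs fut); unification fails.

CLASH on 'gender' (neut vs fem) and 'tense' (pres vs fut)


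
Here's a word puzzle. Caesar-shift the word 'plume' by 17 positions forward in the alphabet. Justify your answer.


Shift each letter by 17: p -> g, l -> c, u -> l, m -> d, e -> v. Result: 'gcldv'.

gcldv


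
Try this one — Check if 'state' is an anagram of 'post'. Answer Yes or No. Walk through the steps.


Sorted letters of 'state': 'aestt'
Sorted letters of 'post': 'opst'
They do not match.

No


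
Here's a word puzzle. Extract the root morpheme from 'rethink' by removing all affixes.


Remove prefix 're' from 'rethink' to get root 'think'.

think


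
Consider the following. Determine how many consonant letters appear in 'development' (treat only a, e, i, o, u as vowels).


Consonants in 'development': d, v, l, p, m, n, t = 7 consonants.

7


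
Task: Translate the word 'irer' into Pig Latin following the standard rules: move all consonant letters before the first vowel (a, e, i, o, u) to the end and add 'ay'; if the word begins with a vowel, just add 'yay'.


'irer' starts with a vowel, so add 'yay': 'ireryay'.

ireryay


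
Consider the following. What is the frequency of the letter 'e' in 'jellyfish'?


Letter 'e' in 'jellyfish': found at position(s) 2 = 1 occurrence(s).

1


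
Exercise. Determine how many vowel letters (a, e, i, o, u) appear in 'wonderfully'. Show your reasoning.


Vowels in 'wonderfully': o, e, u = 3 vowels.

3


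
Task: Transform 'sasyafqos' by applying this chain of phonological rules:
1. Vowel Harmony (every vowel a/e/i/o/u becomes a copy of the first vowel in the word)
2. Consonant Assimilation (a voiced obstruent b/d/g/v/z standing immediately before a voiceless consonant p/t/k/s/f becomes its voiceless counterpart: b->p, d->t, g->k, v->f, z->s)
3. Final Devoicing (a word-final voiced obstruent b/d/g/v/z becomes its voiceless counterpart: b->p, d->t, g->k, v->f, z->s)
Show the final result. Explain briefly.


Starting form: 'sasyafqos'
Rule 1: Vowel Harmony: all vowels become 'a' (matching first vowel). 'sasyafqos' -> 'sasyafqas'
Rule 2: Consonant Assimilation: no voiced obstruent (b/d/g/v/z) stands immediately before a voiceless consonant (p/t/k/s/f). No change.
Rule 3: Final Devoicing: final consonant 's' is not one of the voiced obstruents b/d/g/v/z. No change.
Final form: 'sasyafqas'

sasyafqas


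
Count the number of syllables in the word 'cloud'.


Break 'cloud' into syllables: cloud -> cloud = 1 syllable

1 syllable


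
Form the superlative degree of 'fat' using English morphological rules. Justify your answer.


Apply superlative formation (double final consonant, add -est): 'fat' -> 'fattest'.

fattest


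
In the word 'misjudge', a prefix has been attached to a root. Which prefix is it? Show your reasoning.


The word 'misjudge' = 'mis' (prefix) + 'judge' (root). The prefix is 'mis'.

mis


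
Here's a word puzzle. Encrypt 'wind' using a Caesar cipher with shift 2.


Shift each letter by 2: w -> y, i -> k, n -> p, d -> f. Result: 'ykpf'.

ykpf


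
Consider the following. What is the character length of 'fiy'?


Spell out 'fiy' and number each letter: f(1), i(2), y(3). Total: 3 letters.

3


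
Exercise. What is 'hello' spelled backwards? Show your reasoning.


Reverse 'hello' character by character: 'olleh'.

olleh


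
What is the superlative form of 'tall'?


Apply superlative formation (add -est): 'tall' -> 'tallest'.

tallest


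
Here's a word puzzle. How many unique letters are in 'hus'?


Unique letters in 'hus': {h, s, u} = 3 distinct letters.

3


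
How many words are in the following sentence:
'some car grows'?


Split into words: some | car | grows = 3 words.

3


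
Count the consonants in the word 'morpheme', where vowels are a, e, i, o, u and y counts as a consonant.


Consonants in 'morpheme': m, r, p, h, m = 5 consonants.

5


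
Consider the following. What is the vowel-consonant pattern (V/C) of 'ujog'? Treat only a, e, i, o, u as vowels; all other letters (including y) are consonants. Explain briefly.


Letter mapping: u = V, j = C, o = V, g = C.

VCVC


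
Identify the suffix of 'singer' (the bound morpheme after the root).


The word 'singer' = 'sing' (root) + '-er' (suffix). The suffix is '-er'.

er


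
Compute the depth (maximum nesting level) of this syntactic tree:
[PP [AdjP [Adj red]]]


Count bracket nesting levels:
'[' at pos 0: depth = 1
'[' at pos 4: depth = 2
'[' at pos 10: depth = 3
Maximum depth reached: 3

3


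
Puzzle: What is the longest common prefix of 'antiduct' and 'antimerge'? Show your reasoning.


Compare from the start: 4 characters match: 'anti'. Mismatch at position 5: 'd' vs 'm'.

anti


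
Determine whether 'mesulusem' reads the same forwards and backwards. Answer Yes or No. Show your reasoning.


Forward: 'mesulusem'
Reversed: 'mesulusem'
They are identical.

Yes


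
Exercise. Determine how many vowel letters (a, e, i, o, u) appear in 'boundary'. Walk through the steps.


Vowels in 'boundary': o, u, a = 3 vowels.

3


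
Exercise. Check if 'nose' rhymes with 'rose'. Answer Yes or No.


Rime (stressed vowel + following sounds) of 'nose': -ose = /oʊz/
Rime of 'rose': -ose = /oʊz/
/oʊz/ and /oʊz/ are the same ending sound, so the words rhyme.

Yes


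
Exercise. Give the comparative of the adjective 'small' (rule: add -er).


Apply comparative formation (add -er): 'small' -> 'smaller'.

smaller


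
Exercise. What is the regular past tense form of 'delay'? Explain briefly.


Apply rule: Add -ed. 'delay' becomes 'delayed'.

delayed


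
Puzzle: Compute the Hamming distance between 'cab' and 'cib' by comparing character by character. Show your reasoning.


Alignment:
Position 1: 'c' vs 'c' = match
Position 2: 'a' vs 'i' = DIFFER
Position 3: 'b' vs 'b' = match
Total differences: 1

1


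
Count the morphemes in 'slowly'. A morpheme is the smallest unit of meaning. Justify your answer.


Decomposition: slow (root) + -ly (suffix) = 2 morpheme(s)

2 morphemes


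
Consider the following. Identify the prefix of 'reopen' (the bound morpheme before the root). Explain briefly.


The word 'reopen' = 're' (prefix) + 'open' (root). The prefix is 're'.

re


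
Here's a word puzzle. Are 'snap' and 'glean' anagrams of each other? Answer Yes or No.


Sorted letters of 'snap': 'anps'
Sorted letters of 'glean': 'aegln'
They do not match.

No


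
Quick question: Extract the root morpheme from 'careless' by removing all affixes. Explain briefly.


Remove suffix '-less' from 'careless' to get root 'care'.

care


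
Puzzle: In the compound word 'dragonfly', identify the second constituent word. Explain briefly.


Split 'dragonfly' into 'dragon' + 'fly'. The second part is 'fly'.

fly


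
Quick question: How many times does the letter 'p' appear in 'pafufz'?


Letter 'p' in 'pafufz': found at position(s) 1 = 1 occurrence(s).

1


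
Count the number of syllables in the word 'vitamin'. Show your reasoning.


Break 'vitamin' into syllables: vi-ta-min -> vi | ta | min = 3 syllables

3 syllables


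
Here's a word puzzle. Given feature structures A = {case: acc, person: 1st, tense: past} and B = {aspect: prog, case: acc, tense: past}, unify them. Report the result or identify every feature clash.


Compare features:
aspect: A=_ vs B=prog -> unified: prog
case: A=acc vs B=acc -> unified: acc
person: A=1st vs B=_ -> unified: 1st
tense: A=past vs B=past -> unified: past
No clashes found.

Unified: {aspect: prog, case: acc, person: 1st, tense: past}


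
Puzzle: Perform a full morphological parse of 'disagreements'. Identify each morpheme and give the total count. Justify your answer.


Step 1: Identify prefix: 'dis' (meaning: not/apart)
Step 2: Identify root: 'agree'
Step 3: Identify suffix(es): 'ment, s'
Decomposition: dis- (prefix: not/apart) + agree (root) + -ment (suffix: action/result) + -s (plural)
Total morphemes: 4

4 morphemes (dis- (prefix: not/apart) + agree (root) + -ment (suffix: action/result) + -s (plural))


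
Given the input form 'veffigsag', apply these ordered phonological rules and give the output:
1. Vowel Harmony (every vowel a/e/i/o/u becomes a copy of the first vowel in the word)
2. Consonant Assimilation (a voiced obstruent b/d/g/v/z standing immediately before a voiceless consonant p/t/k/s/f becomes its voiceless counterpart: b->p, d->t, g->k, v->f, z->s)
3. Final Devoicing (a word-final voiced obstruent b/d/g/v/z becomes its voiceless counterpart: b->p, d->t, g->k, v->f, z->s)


Starting form: 'veffigsag'
Rule 1: Vowel Harmony: all vowels become 'e' (matching first vowel). 'veffigsag' -> 'veffegseg'
Rule 2: Consonant Assimilation: voiced obstruent before voiceless consonant becomes voiceless ('gs' -> 'ks'). 'veffegseg' -> 'veffekseg'
Rule 3: Final Devoicing: word-final voiced obstruent 'g' becomes voiceless 'k'. 'veffekseg' -> 'veffeksek'
Final form: 'veffeksek'

veffeksek
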